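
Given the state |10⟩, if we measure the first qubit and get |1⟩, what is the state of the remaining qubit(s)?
|0⟩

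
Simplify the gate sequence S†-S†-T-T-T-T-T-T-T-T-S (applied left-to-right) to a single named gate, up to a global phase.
S†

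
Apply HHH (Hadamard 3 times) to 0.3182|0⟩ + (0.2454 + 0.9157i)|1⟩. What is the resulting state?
(0.3985 + 0.6475i)|0⟩ + (0.05148 - 0.6475i)|1⟩

H² = I, so H^3 = H: a single Hadamard. With (a, b) = (0.3182, (0.2454 + 0.9157i)), H gives ((a + b)/√2, (a − b)/√2) = ((0.3985 + 0.6475i), (0.05148 - 0.6475i)).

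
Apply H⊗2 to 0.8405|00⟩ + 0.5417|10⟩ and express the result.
0.6911|00⟩ + 0.6911|01⟩ + 0.1494|10⟩ + 0.1494|11⟩

H⊗2 gives amp(|y⟩) = (1/2) Σ_x (−1)^(x·y) amp(|x⟩), where x·y is the number of positions in which both x and y have a 1.
|00⟩: (0.8405 + 0.5417)/2 = 0.6911
|01⟩: (0.8405 + 0.5417)/2 = 0.6911
|10⟩: (0.8405 - 0.5417)/2 = 0.1494
|11⟩: (0.8405 - 0.5417)/2 = 0.1494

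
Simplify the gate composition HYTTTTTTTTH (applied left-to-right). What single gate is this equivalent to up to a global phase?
Y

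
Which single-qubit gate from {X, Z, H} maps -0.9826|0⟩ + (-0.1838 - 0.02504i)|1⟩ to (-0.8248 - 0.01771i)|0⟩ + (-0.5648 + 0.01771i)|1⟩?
H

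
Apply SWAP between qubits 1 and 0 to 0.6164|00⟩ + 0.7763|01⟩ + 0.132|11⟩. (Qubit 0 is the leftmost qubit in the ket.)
0.6164|00⟩ + 0.7763|10⟩ + 0.132|11⟩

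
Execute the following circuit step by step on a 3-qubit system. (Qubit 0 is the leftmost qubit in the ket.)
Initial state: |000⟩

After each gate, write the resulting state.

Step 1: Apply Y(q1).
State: i|010⟩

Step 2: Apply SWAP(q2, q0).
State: i|010⟩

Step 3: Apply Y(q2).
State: -|011⟩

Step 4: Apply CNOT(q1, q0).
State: -|111⟩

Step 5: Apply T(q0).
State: (-1/√2 - (1/√2)i)|111⟩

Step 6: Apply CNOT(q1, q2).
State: (-1/√2 - (1/√2)i)|110⟩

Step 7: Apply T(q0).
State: -i|110⟩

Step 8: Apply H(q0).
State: -(1/√2)i|010⟩ + (1/√2)i|110⟩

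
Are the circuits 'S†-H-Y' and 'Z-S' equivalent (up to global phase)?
No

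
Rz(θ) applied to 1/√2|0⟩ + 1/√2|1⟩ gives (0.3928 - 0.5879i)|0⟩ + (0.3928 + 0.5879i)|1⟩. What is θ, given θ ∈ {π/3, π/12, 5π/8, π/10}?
5π/8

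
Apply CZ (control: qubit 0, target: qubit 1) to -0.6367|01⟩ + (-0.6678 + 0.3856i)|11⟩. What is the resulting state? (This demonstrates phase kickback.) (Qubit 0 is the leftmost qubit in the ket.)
-0.6367|01⟩ + (0.6678 - 0.3856i)|11⟩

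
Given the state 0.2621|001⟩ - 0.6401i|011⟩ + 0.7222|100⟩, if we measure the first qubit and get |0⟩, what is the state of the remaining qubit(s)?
0.3789|01⟩ - 0.9254i|11⟩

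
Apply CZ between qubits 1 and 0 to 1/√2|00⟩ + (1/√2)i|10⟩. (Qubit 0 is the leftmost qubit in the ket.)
1/√2|00⟩ + (1/√2)i|10⟩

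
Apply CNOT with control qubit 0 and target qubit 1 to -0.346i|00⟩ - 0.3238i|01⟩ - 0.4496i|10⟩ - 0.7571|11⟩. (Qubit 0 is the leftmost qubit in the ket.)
-0.346i|00⟩ - 0.3238i|01⟩ - 0.7571|10⟩ - 0.4496i|11⟩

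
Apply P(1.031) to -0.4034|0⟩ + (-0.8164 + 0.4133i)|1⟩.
-0.4034|0⟩ + (-0.7741 - 0.4879i)|1⟩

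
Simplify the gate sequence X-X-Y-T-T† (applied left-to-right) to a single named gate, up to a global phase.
Y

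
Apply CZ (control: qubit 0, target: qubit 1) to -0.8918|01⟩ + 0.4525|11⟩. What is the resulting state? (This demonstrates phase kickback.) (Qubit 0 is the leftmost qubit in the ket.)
-0.8918|01⟩ - 0.4525|11⟩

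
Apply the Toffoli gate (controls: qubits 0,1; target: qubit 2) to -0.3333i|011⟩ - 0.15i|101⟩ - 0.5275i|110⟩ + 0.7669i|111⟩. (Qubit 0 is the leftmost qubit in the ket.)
-0.3333i|011⟩ - 0.15i|101⟩ + 0.7669i|110⟩ - 0.5275i|111⟩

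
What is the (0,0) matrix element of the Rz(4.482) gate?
(-0.6211 - 0.7837i)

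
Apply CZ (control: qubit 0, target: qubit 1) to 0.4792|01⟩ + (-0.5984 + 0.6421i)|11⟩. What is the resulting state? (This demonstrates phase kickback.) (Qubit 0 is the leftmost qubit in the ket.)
0.4792|01⟩ + (0.5984 - 0.6421i)|11⟩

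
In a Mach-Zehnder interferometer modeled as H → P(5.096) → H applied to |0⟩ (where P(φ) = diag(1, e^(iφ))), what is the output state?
(0.6871 - 0.4637i)|0⟩ + (0.3129 + 0.4637i)|1⟩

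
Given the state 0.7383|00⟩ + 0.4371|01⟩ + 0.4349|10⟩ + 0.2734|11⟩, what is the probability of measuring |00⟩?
0.5451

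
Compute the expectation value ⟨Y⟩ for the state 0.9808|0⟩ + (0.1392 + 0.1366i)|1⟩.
0.268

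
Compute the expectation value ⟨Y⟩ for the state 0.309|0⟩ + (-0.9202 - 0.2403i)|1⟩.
-0.1485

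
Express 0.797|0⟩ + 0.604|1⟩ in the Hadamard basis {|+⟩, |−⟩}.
0.9907|+⟩ + 0.1365|−⟩

With |ψ⟩ = α|0⟩ + β|1⟩, the Hadamard-basis coefficients are ⟨+|ψ⟩ = (α + β)/√2 and ⟨−|ψ⟩ = (α − β)/√2.
Here α = 0.797, β = 0.604: (α + β)/√2 = 0.9907, (α − β)/√2 = 0.1365.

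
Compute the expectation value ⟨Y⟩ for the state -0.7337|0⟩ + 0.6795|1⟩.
0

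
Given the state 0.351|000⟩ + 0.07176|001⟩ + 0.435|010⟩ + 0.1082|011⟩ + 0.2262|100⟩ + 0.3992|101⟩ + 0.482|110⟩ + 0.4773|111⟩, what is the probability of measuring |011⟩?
0.01171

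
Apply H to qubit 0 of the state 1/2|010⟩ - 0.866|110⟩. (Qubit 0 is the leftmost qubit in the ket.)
-0.2588|010⟩ + 0.9659|110⟩

H on qubit 0 mixes each pair of kets that differ only in qubit 0: amplitudes (a, b) of (|…0…⟩, |…1…⟩) become ((a + b)/√2, (a − b)/√2). Kets absent from the input have amplitude 0.
(|010⟩, |110⟩): (a, b) = (1/2, -0.866) → (-0.2588, 0.9659)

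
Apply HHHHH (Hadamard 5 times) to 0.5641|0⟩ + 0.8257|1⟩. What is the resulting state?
0.9827|0⟩ - 0.185|1⟩

H² = I, so H^5 = H: a single Hadamard. With (a, b) = (0.5641, 0.8257), H gives ((a + b)/√2, (a − b)/√2) = (0.9827, -0.185).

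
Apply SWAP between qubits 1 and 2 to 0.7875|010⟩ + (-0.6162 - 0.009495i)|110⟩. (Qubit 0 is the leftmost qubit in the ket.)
0.7875|001⟩ + (-0.6162 - 0.009495i)|101⟩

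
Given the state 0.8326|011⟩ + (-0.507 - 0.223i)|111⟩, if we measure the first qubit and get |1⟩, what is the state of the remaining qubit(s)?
(-0.9154 - 0.4026i)|11⟩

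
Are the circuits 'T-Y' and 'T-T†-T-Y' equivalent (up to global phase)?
Yes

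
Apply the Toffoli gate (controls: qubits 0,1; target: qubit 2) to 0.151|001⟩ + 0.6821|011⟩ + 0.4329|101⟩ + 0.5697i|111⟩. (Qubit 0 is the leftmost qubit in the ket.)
0.151|001⟩ + 0.6821|011⟩ + 0.4329|101⟩ + 0.5697i|110⟩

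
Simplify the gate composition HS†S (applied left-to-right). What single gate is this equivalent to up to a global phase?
H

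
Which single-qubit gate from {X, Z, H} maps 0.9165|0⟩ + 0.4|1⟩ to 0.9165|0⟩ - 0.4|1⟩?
Z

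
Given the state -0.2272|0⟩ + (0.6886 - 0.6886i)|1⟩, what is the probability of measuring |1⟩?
0.9483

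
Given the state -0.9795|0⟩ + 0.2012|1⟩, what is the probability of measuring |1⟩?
0.04048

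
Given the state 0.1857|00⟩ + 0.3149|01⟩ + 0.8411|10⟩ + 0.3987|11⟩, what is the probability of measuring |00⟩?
0.03448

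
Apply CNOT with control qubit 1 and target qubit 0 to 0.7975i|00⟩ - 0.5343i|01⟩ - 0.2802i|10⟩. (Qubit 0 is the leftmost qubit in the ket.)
0.7975i|00⟩ - 0.2802i|10⟩ - 0.5343i|11⟩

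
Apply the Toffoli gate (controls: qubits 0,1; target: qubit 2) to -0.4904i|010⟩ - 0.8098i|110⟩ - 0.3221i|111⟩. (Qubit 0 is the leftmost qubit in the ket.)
-0.4904i|010⟩ - 0.3221i|110⟩ - 0.8098i|111⟩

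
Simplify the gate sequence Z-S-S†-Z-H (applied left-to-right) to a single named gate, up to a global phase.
H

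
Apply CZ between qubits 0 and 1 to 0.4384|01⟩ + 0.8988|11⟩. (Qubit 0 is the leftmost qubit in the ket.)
0.4384|01⟩ - 0.8988|11⟩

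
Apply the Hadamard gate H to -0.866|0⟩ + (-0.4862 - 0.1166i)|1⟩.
(-0.9561 - 0.08245i)|0⟩ + (-0.2686 + 0.08245i)|1⟩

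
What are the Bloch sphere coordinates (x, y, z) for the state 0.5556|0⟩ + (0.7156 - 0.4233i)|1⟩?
(0.7952, -0.4704, -0.3826)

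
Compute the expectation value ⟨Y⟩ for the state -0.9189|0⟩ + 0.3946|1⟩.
0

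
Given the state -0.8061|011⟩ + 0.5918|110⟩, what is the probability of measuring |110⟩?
0.3502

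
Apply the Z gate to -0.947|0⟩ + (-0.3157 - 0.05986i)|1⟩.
-0.947|0⟩ + (0.3157 + 0.05986i)|1⟩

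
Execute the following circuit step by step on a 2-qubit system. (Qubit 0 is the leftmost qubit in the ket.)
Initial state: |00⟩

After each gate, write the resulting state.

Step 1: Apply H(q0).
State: 1/√2|00⟩ + 1/√2|10⟩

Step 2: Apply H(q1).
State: 1/2|00⟩ + 1/2|01⟩ + 1/2|10⟩ + 1/2|11⟩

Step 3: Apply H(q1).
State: 1/√2|00⟩ + 1/√2|10⟩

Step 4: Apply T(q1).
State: 1/√2|00⟩ + 1/√2|10⟩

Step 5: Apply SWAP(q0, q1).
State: 1/√2|00⟩ + 1/√2|01⟩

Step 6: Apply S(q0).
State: 1/√2|00⟩ + 1/√2|01⟩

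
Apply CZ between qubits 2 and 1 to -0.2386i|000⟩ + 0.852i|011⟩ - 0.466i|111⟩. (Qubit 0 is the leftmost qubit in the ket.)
-0.2386i|000⟩ - 0.852i|011⟩ + 0.466i|111⟩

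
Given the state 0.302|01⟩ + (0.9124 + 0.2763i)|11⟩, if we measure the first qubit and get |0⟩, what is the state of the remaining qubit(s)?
|1⟩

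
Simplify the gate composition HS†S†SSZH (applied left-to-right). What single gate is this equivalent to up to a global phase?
X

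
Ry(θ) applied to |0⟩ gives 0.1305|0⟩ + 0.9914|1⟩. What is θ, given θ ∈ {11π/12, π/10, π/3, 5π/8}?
11π/12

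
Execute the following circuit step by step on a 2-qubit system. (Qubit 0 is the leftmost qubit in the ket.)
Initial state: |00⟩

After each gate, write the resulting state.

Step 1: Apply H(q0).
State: 1/√2|00⟩ + 1/√2|10⟩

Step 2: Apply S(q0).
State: 1/√2|00⟩ + (1/√2)i|10⟩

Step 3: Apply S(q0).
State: 1/√2|00⟩ - 1/√2|10⟩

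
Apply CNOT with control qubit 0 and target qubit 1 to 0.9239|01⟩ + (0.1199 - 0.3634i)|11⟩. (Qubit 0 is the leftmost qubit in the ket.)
0.9239|01⟩ + (0.1199 - 0.3634i)|10⟩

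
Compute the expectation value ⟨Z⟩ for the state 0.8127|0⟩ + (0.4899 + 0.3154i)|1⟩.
0.321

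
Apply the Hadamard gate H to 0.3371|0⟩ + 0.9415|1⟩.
0.9041|0⟩ - 0.4274|1⟩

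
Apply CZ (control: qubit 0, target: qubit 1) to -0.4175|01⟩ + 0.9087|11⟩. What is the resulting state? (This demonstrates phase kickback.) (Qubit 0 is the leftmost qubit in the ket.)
-0.4175|01⟩ - 0.9087|11⟩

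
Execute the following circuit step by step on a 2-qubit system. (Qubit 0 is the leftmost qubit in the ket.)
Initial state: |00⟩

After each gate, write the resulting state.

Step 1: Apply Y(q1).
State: i|01⟩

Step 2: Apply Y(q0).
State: -|11⟩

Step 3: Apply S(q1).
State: -i|11⟩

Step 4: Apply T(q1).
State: (1/√2 - (1/√2)i)|11⟩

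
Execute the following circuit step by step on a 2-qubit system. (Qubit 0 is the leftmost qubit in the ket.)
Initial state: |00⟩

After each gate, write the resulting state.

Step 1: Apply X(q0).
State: |10⟩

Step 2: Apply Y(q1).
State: i|11⟩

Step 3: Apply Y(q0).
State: |01⟩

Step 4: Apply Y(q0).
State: i|11⟩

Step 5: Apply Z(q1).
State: -i|11⟩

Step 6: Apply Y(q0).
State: -|01⟩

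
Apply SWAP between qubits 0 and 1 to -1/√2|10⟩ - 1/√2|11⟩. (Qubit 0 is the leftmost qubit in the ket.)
-1/√2|01⟩ - 1/√2|11⟩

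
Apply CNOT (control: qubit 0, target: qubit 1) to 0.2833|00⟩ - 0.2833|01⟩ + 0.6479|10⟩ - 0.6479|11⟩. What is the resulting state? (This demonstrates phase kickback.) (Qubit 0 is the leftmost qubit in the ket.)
0.2833|00⟩ - 0.2833|01⟩ - 0.6479|10⟩ + 0.6479|11⟩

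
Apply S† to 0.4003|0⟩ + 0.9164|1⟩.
0.4003|0⟩ - 0.9164i|1⟩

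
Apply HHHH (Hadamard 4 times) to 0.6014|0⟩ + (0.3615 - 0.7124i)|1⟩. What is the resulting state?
0.6014|0⟩ + (0.3615 - 0.7124i)|1⟩

H² = I, so an even number of Hadamards cancels: H^4 = I and the state is unchanged.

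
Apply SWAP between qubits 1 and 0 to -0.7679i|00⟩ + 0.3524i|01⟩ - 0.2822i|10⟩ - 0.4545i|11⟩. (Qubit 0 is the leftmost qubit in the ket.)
-0.7679i|00⟩ - 0.2822i|01⟩ + 0.3524i|10⟩ - 0.4545i|11⟩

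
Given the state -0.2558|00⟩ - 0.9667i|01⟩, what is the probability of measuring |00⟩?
0.06543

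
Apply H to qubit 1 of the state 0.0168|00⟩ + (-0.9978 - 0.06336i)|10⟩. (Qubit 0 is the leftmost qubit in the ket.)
0.01188|00⟩ + 0.01188|01⟩ + (-0.7056 - 0.0448i)|10⟩ + (-0.7056 - 0.0448i)|11⟩

H on qubit 1 mixes each pair of kets that differ only in qubit 1: amplitudes (a, b) of (|…0…⟩, |…1…⟩) become ((a + b)/√2, (a − b)/√2). Kets absent from the input have amplitude 0.
(|00⟩, |01⟩): (a, b) = (0.0168, 0) → (0.01188, 0.01188)
(|10⟩, |11⟩): (a, b) = ((-0.9978 - 0.06336i), 0) → ((-0.7056 - 0.0448i), (-0.7056 - 0.0448i))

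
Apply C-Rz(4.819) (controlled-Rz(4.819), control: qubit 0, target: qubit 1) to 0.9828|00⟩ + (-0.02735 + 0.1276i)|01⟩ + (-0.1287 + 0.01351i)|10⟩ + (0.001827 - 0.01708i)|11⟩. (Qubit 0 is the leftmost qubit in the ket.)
0.9828|00⟩ + (-0.02735 + 0.1276i)|01⟩ + (0.1048 + 0.07598i)|10⟩ + (0.01006 + 0.01392i)|11⟩

C-Rz(4.819) leaves the control-|0⟩ kets |00⟩, |01⟩ unchanged and applies Rz(4.819) to qubit 1 on the control-|1⟩ pair (|10⟩, |11⟩).
Rz(4.819) = [[e^(−iθ/2), 0], [0, e^(iθ/2)]] with e^(±iθ/2) = cos(θ/2) ± i·sin(θ/2); θ = 4.819, cos(θ/2) ≈ -0.743777, sin(θ/2) ≈ 0.668428.
With a = amp(|10⟩) = (-0.1287 + 0.01351i) and b = amp(|11⟩) = (0.001827 - 0.01708i):
new amp(|10⟩) = (-0.743777 - 0.668428i)·a = (0.1048 + 0.07598i)
new amp(|11⟩) = (-0.743777 + 0.668428i)·b = (0.01006 + 0.01392i)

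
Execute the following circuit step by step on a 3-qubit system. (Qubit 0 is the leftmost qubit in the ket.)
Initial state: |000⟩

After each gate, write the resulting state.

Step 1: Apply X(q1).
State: |010⟩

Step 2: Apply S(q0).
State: |010⟩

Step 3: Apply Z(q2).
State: |010⟩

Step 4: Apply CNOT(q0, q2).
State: |010⟩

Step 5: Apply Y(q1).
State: -i|000⟩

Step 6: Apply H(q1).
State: -(1/√2)i|000⟩ - (1/√2)i|010⟩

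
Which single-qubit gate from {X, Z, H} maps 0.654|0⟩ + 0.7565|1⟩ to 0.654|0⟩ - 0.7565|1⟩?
Z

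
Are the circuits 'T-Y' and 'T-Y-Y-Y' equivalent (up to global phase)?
Yes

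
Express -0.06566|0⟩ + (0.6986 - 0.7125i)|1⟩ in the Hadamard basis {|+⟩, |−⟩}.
(0.4476 - 0.5038i)|+⟩ + (-0.5404 + 0.5038i)|−⟩

With |ψ⟩ = α|0⟩ + β|1⟩, the Hadamard-basis coefficients are ⟨+|ψ⟩ = (α + β)/√2 and ⟨−|ψ⟩ = (α − β)/√2.
Here α = -0.06566, β = (0.6986 - 0.7125i): (α + β)/√2 = (0.4476 - 0.5038i), (α − β)/√2 = (-0.5404 + 0.5038i).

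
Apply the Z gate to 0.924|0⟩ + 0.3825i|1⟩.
0.924|0⟩ - 0.3825i|1⟩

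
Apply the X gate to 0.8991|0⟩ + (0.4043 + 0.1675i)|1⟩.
(0.4043 + 0.1675i)|0⟩ + 0.8991|1⟩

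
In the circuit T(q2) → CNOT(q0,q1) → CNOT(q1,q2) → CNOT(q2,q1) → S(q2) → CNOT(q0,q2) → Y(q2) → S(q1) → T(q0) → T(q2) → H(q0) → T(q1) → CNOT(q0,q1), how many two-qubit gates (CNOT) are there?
5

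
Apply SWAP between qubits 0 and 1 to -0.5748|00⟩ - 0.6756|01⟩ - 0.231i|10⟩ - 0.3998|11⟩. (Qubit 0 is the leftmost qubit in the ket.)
-0.5748|00⟩ - 0.231i|01⟩ - 0.6756|10⟩ - 0.3998|11⟩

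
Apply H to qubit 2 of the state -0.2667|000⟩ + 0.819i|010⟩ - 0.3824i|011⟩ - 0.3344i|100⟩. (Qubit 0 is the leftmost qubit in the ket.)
-0.1886|000⟩ - 0.1886|001⟩ + 0.3087i|010⟩ + 0.8495i|011⟩ - 0.2365i|100⟩ - 0.2365i|101⟩

H on qubit 2 mixes each pair of kets that differ only in qubit 2: amplitudes (a, b) of (|…0…⟩, |…1…⟩) become ((a + b)/√2, (a − b)/√2). Kets absent from the input have amplitude 0.
(|000⟩, |001⟩): (a, b) = (-0.2667, 0) → (-0.1886, -0.1886)
(|010⟩, |011⟩): (a, b) = (0.819i, -0.3824i) → (0.3087i, 0.8495i)
(|100⟩, |101⟩): (a, b) = (-0.3344i, 0) → (-0.2365i, -0.2365i)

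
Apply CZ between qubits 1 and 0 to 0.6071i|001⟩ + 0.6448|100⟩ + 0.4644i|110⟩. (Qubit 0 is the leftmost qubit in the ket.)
0.6071i|001⟩ + 0.6448|100⟩ - 0.4644i|110⟩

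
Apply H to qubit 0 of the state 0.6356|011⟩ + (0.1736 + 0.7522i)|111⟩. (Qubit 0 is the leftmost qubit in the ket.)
(0.5722 + 0.5319i)|011⟩ + (0.3267 - 0.5319i)|111⟩

H on qubit 0 mixes each pair of kets that differ only in qubit 0: amplitudes (a, b) of (|…0…⟩, |…1…⟩) become ((a + b)/√2, (a − b)/√2). Kets absent from the input have amplitude 0.
(|011⟩, |111⟩): (a, b) = (0.6356, (0.1736 + 0.7522i)) → ((0.5722 + 0.5319i), (0.3267 - 0.5319i))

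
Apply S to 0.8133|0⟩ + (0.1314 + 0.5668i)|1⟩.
0.8133|0⟩ + (-0.5668 + 0.1314i)|1⟩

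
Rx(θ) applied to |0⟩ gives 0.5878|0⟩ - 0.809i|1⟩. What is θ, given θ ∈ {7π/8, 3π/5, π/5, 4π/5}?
3π/5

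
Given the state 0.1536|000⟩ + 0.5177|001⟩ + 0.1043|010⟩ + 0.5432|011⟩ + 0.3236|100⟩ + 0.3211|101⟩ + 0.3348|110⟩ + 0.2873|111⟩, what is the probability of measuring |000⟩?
0.02359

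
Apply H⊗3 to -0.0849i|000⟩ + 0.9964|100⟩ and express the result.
(0.3523 - 0.03002i)|000⟩ + (0.3523 - 0.03002i)|001⟩ + (0.3523 - 0.03002i)|010⟩ + (0.3523 - 0.03002i)|011⟩ + (-0.3523 - 0.03002i)|100⟩ + (-0.3523 - 0.03002i)|101⟩ + (-0.3523 - 0.03002i)|110⟩ + (-0.3523 - 0.03002i)|111⟩

H⊗3 gives amp(|y⟩) = (1/2√2) Σ_x (−1)^(x·y) amp(|x⟩), where x·y is the number of positions in which both x and y have a 1.
|000⟩: (-0.0849i + 0.9964)/(2√2) = (0.3523 - 0.03002i)
|001⟩: (-0.0849i + 0.9964)/(2√2) = (0.3523 - 0.03002i)
|010⟩: (-0.0849i + 0.9964)/(2√2) = (0.3523 - 0.03002i)
|011⟩: (-0.0849i + 0.9964)/(2√2) = (0.3523 - 0.03002i)
|100⟩: (-0.0849i - 0.9964)/(2√2) = (-0.3523 - 0.03002i)
|101⟩: (-0.0849i - 0.9964)/(2√2) = (-0.3523 - 0.03002i)
|110⟩: (-0.0849i - 0.9964)/(2√2) = (-0.3523 - 0.03002i)
|111⟩: (-0.0849i - 0.9964)/(2√2) = (-0.3523 - 0.03002i)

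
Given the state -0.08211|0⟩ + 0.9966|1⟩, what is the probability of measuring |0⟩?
0.006742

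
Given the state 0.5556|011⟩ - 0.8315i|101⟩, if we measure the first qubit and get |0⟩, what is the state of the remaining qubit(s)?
|11⟩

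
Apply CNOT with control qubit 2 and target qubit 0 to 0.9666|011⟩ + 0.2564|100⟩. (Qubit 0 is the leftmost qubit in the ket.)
0.2564|100⟩ + 0.9666|111⟩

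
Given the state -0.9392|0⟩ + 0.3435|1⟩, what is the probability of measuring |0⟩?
0.8821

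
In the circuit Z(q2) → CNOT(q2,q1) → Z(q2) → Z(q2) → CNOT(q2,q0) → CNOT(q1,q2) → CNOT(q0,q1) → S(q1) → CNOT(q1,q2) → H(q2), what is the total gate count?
10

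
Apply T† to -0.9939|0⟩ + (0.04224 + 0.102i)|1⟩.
-0.9939|0⟩ + (0.102 + 0.04226i)|1⟩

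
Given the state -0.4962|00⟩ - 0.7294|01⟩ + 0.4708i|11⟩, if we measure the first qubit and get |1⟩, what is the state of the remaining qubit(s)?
i|1⟩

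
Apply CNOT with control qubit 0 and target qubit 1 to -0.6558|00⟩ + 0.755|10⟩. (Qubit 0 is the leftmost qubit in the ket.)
-0.6558|00⟩ + 0.755|11⟩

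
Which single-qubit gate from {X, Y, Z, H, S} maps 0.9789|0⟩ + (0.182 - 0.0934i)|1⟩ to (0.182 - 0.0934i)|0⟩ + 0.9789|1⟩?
X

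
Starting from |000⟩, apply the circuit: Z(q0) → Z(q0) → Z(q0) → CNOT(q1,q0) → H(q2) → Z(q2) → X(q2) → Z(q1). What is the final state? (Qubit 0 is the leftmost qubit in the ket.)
-1/√2|000⟩ + 1/√2|001⟩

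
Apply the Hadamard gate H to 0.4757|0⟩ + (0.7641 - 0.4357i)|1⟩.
(0.8767 - 0.3081i)|0⟩ + (-0.2039 + 0.3081i)|1⟩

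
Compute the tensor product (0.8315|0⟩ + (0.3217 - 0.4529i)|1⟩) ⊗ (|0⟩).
0.8315|00⟩ + (0.3217 - 0.4529i)|10⟩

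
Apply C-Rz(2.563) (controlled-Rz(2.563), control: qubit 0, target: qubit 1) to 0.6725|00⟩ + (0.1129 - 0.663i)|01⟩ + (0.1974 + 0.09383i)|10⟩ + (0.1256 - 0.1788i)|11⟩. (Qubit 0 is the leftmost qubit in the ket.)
0.6725|00⟩ + (0.1129 - 0.663i)|01⟩ + (0.1462 - 0.1624i)|10⟩ + (0.2072 + 0.06937i)|11⟩

C-Rz(2.563) leaves the control-|0⟩ kets |00⟩, |01⟩ unchanged and applies Rz(2.563) to qubit 1 on the control-|1⟩ pair (|10⟩, |11⟩).
Rz(2.563) = [[e^(−iθ/2), 0], [0, e^(iθ/2)]] with e^(±iθ/2) = cos(θ/2) ± i·sin(θ/2); θ = 2.563, cos(θ/2) ≈ 0.285278, sin(θ/2) ≈ 0.958445.
With a = amp(|10⟩) = (0.1974 + 0.09383i) and b = amp(|11⟩) = (0.1256 - 0.1788i):
new amp(|10⟩) = (0.285278 - 0.958445i)·a = (0.1462 - 0.1624i)
new amp(|11⟩) = (0.285278 + 0.958445i)·b = (0.2072 + 0.06937i)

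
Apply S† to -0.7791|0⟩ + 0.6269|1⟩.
-0.7791|0⟩ - 0.6269i|1⟩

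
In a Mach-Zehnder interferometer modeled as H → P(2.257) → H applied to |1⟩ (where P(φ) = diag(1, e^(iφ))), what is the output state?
(0.8168 - 0.3868i)|0⟩ + (0.1832 + 0.3868i)|1⟩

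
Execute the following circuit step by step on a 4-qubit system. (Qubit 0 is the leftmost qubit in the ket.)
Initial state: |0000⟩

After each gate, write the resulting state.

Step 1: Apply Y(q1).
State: i|0100⟩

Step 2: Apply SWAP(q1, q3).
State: i|0001⟩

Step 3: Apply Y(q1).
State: -|0101⟩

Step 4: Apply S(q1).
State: -i|0101⟩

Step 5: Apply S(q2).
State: -i|0101⟩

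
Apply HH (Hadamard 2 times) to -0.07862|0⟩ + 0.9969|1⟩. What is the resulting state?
-0.07862|0⟩ + 0.9969|1⟩

H² = I, so an even number of Hadamards cancels: H^2 = I and the state is unchanged.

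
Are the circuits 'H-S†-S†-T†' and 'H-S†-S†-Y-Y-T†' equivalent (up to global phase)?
Yes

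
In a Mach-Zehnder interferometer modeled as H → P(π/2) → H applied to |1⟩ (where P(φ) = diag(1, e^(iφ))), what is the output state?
(1/2 - (1/2)i)|0⟩ + (1/2 + (1/2)i)|1⟩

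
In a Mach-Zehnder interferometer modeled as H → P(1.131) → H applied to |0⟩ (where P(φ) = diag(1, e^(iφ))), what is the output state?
(0.7129 + 0.4524i)|0⟩ + (0.2871 - 0.4524i)|1⟩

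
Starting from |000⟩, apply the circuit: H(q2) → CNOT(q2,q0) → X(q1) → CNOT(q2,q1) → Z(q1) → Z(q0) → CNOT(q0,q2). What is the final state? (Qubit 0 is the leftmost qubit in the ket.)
-1/√2|010⟩ - 1/√2|100⟩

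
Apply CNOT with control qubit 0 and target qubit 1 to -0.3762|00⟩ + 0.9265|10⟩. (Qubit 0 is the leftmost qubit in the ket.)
-0.3762|00⟩ + 0.9265|11⟩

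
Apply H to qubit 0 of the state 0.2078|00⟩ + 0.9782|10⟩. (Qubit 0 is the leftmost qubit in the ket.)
0.8386|00⟩ - 0.5448|10⟩

H on qubit 0 mixes each pair of kets that differ only in qubit 0: amplitudes (a, b) of (|…0…⟩, |…1…⟩) become ((a + b)/√2, (a − b)/√2). Kets absent from the input have amplitude 0.
(|00⟩, |10⟩): (a, b) = (0.2078, 0.9782) → (0.8386, -0.5448)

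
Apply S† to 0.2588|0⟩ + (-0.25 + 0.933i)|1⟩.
0.2588|0⟩ + (0.933 + 0.25i)|1⟩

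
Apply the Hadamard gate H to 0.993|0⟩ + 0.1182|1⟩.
0.7857|0⟩ + 0.6186|1⟩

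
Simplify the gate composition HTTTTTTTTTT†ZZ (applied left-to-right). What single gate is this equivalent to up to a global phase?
H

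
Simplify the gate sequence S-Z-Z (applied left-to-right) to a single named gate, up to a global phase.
S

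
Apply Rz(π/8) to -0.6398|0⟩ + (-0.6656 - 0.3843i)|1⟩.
(-0.6275 + 0.1248i)|0⟩ + (-0.5778 - 0.5068i)|1⟩

Rz(π/8) = [[e^(−iθ/2), 0], [0, e^(iθ/2)]] with e^(±iθ/2) = cos(θ/2) ± i·sin(θ/2); θ = π/8, cos(θ/2) ≈ 0.980785, sin(θ/2) ≈ 0.19509.
With a = amp(|0⟩) = -0.6398 and b = amp(|1⟩) = (-0.6656 - 0.3843i):
new amp(|0⟩) = (0.980785 - 0.19509i)·a = (-0.6275 + 0.1248i)
new amp(|1⟩) = (0.980785 + 0.19509i)·b = (-0.5778 - 0.5068i)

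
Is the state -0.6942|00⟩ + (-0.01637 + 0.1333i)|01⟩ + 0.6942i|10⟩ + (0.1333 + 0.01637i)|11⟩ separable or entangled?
Separable

Writing the state as a|00⟩ + b|01⟩ + c|10⟩ + d|11⟩, it is a product state iff ad − bc = 0.
Here (a, b, c, d) = (-0.6942, (-0.01637 + 0.1333i), 0.6942i, (0.1333 + 0.01637i)): ad − bc = (-0.6942)(0.1333 + 0.01637i) − (-0.01637 + 0.1333i)(0.6942i) = 0, so the state is separable.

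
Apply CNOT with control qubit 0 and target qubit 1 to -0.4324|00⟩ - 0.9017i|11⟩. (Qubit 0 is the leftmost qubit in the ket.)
-0.4324|00⟩ - 0.9017i|10⟩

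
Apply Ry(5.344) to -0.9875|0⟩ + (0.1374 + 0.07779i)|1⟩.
(0.8184 - 0.0352i)|0⟩ + (-0.5694 - 0.06937i)|1⟩

Ry(5.344) = [[cos(θ/2), −sin(θ/2)], [sin(θ/2), cos(θ/2)]]; θ = 5.344, cos(θ/2) ≈ -0.891753, sin(θ/2) ≈ 0.452523.
With a = amp(|0⟩) = -0.9875 and b = amp(|1⟩) = (0.1374 + 0.07779i):
new amp(|0⟩) = (-0.891753)·a + (-0.452523)·b = (0.8184 - 0.0352i)
new amp(|1⟩) = (0.452523)·a + (-0.891753)·b = (-0.5694 - 0.06937i)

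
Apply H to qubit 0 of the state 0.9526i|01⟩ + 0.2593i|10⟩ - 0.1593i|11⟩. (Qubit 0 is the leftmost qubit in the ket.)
0.1834i|00⟩ + 0.5609i|01⟩ - 0.1834i|10⟩ + 0.7862i|11⟩

H on qubit 0 mixes each pair of kets that differ only in qubit 0: amplitudes (a, b) of (|…0…⟩, |…1…⟩) become ((a + b)/√2, (a − b)/√2). Kets absent from the input have amplitude 0.
(|00⟩, |10⟩): (a, b) = (0, 0.2593i) → (0.1834i, -0.1834i)
(|01⟩, |11⟩): (a, b) = (0.9526i, -0.1593i) → (0.5609i, 0.7862i)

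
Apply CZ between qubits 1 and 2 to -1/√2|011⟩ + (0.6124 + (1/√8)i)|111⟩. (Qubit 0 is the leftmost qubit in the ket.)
1/√2|011⟩ + (-0.6124 - (1/√8)i)|111⟩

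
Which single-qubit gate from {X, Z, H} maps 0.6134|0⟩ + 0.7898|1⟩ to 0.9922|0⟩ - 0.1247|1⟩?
H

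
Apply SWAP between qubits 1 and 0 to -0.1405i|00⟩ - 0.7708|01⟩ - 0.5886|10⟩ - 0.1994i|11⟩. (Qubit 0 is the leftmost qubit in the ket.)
-0.1405i|00⟩ - 0.5886|01⟩ - 0.7708|10⟩ - 0.1994i|11⟩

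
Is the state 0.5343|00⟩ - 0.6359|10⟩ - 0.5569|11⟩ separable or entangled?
Entangled

Writing the state as a|00⟩ + b|01⟩ + c|10⟩ + d|11⟩, it is a product state iff ad − bc = 0.
Here (a, b, c, d) = (0.5343, 0, -0.6359, -0.5569): ad − bc = (0.5343)(-0.5569) − (0)(-0.6359) = -0.2976 ≠ 0, so the state is entangled.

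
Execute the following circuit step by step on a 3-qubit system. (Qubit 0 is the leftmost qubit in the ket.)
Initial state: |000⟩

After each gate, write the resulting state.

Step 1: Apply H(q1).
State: 1/√2|000⟩ + 1/√2|010⟩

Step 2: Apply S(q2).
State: 1/√2|000⟩ + 1/√2|010⟩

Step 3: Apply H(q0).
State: 1/2|000⟩ + 1/2|010⟩ + 1/2|100⟩ + 1/2|110⟩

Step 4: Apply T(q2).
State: 1/2|000⟩ + 1/2|010⟩ + 1/2|100⟩ + 1/2|110⟩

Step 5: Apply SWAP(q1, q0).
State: 1/2|000⟩ + 1/2|010⟩ + 1/2|100⟩ + 1/2|110⟩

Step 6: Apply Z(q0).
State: 1/2|000⟩ + 1/2|010⟩ - 1/2|100⟩ - 1/2|110⟩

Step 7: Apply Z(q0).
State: 1/2|000⟩ + 1/2|010⟩ + 1/2|100⟩ + 1/2|110⟩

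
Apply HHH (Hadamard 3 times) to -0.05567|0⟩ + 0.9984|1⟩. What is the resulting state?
0.6666|0⟩ - 0.7453|1⟩

H² = I, so H^3 = H: a single Hadamard. With (a, b) = (-0.05567, 0.9984), H gives ((a + b)/√2, (a − b)/√2) = (0.6666, -0.7453).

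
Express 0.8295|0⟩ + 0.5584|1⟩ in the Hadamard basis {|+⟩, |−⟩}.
0.9814|+⟩ + 0.1917|−⟩

With |ψ⟩ = α|0⟩ + β|1⟩, the Hadamard-basis coefficients are ⟨+|ψ⟩ = (α + β)/√2 and ⟨−|ψ⟩ = (α − β)/√2.
Here α = 0.8295, β = 0.5584: (α + β)/√2 = 0.9814, (α − β)/√2 = 0.1917.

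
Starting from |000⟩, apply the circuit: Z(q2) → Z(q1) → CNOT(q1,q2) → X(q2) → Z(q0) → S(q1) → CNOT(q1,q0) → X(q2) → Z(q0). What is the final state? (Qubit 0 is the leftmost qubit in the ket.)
|000⟩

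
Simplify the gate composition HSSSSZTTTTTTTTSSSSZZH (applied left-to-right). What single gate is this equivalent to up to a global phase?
X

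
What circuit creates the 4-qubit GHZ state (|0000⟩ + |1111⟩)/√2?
H(q0) → CNOT(q0,q1) → CNOT(q0,q2) → CNOT(q0,q3)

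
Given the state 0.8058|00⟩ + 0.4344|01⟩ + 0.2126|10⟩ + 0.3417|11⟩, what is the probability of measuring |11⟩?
0.1168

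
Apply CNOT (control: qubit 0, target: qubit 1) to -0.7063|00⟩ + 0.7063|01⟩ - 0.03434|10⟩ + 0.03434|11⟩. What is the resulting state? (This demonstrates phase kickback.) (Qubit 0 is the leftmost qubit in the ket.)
-0.7063|00⟩ + 0.7063|01⟩ + 0.03434|10⟩ - 0.03434|11⟩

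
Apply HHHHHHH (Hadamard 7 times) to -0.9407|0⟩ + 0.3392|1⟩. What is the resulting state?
-0.4253|0⟩ - 0.905|1⟩

H² = I, so H^7 = H: a single Hadamard. With (a, b) = (-0.9407, 0.3392), H gives ((a + b)/√2, (a − b)/√2) = (-0.4253, -0.905).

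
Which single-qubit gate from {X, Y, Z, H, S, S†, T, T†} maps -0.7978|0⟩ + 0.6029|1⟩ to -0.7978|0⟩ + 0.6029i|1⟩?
S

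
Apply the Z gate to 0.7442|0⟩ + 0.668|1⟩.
0.7442|0⟩ - 0.668|1⟩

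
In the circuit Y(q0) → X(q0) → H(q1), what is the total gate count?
3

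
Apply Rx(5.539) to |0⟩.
-0.9316|0⟩ - 0.3636i|1⟩

Rx(5.539) = [[cos(θ/2), −i·sin(θ/2)], [−i·sin(θ/2), cos(θ/2)]]; θ = 5.539, cos(θ/2) ≈ -0.931569, sin(θ/2) ≈ 0.363566.
With a = amp(|0⟩) = 1 and b = amp(|1⟩) = 0:
new amp(|0⟩) = (-0.931569)·a + (-0.363566i)·b = -0.9316
new amp(|1⟩) = (-0.363566i)·a + (-0.931569)·b = -0.3636i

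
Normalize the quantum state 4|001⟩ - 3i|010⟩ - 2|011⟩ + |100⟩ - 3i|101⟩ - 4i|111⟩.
0.5394|001⟩ - 0.4045i|010⟩ - 0.2697|011⟩ + 0.1348|100⟩ - 0.4045i|101⟩ - 0.5394i|111⟩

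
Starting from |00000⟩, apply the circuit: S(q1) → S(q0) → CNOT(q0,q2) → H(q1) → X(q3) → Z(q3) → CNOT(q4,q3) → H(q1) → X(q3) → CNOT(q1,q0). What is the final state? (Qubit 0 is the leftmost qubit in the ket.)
-|00000⟩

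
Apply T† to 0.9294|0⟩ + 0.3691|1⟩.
0.9294|0⟩ + (0.261 - 0.261i)|1⟩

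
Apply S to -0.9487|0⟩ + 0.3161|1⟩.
-0.9487|0⟩ + 0.3161i|1⟩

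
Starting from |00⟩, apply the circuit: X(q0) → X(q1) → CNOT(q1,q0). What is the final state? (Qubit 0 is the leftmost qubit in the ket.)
|01⟩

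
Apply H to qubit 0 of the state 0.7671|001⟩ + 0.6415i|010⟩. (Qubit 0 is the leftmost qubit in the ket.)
0.5424|001⟩ + 0.4536i|010⟩ + 0.5424|101⟩ + 0.4536i|110⟩

H on qubit 0 mixes each pair of kets that differ only in qubit 0: amplitudes (a, b) of (|…0…⟩, |…1…⟩) become ((a + b)/√2, (a − b)/√2). Kets absent from the input have amplitude 0.
(|001⟩, |101⟩): (a, b) = (0.7671, 0) → (0.5424, 0.5424)
(|010⟩, |110⟩): (a, b) = (0.6415i, 0) → (0.4536i, 0.4536i)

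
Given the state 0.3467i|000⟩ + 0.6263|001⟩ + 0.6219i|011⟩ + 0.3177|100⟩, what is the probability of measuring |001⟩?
0.3923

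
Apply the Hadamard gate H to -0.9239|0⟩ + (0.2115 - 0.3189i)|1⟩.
(-0.5037 - 0.2255i)|0⟩ + (-0.8028 + 0.2255i)|1⟩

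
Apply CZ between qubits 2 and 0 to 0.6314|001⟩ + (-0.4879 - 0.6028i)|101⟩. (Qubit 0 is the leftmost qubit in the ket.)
0.6314|001⟩ + (0.4879 + 0.6028i)|101⟩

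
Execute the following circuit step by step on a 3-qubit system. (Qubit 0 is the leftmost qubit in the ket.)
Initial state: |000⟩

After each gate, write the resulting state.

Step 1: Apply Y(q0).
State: i|100⟩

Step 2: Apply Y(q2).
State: -|101⟩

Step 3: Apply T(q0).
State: (-1/√2 - (1/√2)i)|101⟩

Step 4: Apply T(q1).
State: (-1/√2 - (1/√2)i)|101⟩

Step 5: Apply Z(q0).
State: (1/√2 + (1/√2)i)|101⟩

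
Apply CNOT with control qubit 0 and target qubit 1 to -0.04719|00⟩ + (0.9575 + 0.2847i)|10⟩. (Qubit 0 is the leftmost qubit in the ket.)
-0.04719|00⟩ + (0.9575 + 0.2847i)|11⟩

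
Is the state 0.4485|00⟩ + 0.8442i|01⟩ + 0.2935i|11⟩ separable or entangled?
Entangled

Writing the state as a|00⟩ + b|01⟩ + c|10⟩ + d|11⟩, it is a product state iff ad − bc = 0.
Here (a, b, c, d) = (0.4485, 0.8442i, 0, 0.2935i): ad − bc = (0.4485)(0.2935i) − (0.8442i)(0) = 0.1316i ≠ 0, so the state is entangled.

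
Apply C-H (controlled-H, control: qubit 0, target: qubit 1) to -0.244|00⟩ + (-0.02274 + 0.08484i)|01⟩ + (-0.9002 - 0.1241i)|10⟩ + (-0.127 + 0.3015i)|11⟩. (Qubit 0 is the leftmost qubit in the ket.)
-0.244|00⟩ + (-0.02274 + 0.08484i)|01⟩ + (-0.7263 + 0.1254i)|10⟩ + (-0.5467 - 0.3009i)|11⟩

C-H leaves the control-|0⟩ kets |00⟩, |01⟩ unchanged and applies H to qubit 1 on the control-|1⟩ pair (|10⟩, |11⟩).
H = [[1/√2, 1/√2], [1/√2, -1/√2]].
With a = amp(|10⟩) = (-0.9002 - 0.1241i) and b = amp(|11⟩) = (-0.127 + 0.3015i):
new amp(|10⟩) = (1/√2)·a + (1/√2)·b = (-0.7263 + 0.1254i)
new amp(|11⟩) = (1/√2)·a + (-1/√2)·b = (-0.5467 - 0.3009i)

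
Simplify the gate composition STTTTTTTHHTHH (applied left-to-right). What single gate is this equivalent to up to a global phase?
S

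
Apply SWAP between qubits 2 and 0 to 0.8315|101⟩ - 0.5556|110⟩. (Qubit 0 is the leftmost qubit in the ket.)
-0.5556|011⟩ + 0.8315|101⟩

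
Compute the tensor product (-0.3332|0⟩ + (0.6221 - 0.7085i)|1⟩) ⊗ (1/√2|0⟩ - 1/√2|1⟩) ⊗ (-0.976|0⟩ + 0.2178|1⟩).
0.23|000⟩ - 0.05132|001⟩ - 0.23|010⟩ + 0.05132|011⟩ + (-0.4293 + 0.489i)|100⟩ + (0.09581 - 0.1091i)|101⟩ + (0.4293 - 0.489i)|110⟩ + (-0.09581 + 0.1091i)|111⟩

amp(|b₁b₂…⟩) = product of the factor amplitudes for bits b₁, b₂, …; only kets whose every factor amplitude is nonzero survive.
|000⟩: (-0.3332)(1/√2)(-0.976) = 0.23
|001⟩: (-0.3332)(1/√2)(0.2178) = -0.05132
|010⟩: (-0.3332)(-1/√2)(-0.976) = -0.23
|011⟩: (-0.3332)(-1/√2)(0.2178) = 0.05132
|100⟩: (0.6221 - 0.7085i)(1/√2)(-0.976) = (-0.4293 + 0.489i)
|101⟩: (0.6221 - 0.7085i)(1/√2)(0.2178) = (0.09581 - 0.1091i)
|110⟩: (0.6221 - 0.7085i)(-1/√2)(-0.976) = (0.4293 - 0.489i)
|111⟩: (0.6221 - 0.7085i)(-1/√2)(0.2178) = (-0.09581 + 0.1091i)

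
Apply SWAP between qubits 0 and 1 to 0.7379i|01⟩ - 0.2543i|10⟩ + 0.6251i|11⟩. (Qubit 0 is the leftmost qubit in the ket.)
-0.2543i|01⟩ + 0.7379i|10⟩ + 0.6251i|11⟩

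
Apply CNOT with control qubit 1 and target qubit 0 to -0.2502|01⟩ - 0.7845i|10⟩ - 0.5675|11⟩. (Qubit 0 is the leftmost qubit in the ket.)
-0.5675|01⟩ - 0.7845i|10⟩ - 0.2502|11⟩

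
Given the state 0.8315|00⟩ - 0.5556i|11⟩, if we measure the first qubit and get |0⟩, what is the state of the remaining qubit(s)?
|0⟩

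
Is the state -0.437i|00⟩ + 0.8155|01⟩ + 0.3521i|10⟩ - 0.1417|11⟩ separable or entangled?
Entangled

Writing the state as a|00⟩ + b|01⟩ + c|10⟩ + d|11⟩, it is a product state iff ad − bc = 0.
Here (a, b, c, d) = (-0.437i, 0.8155, 0.3521i, -0.1417): ad − bc = (-0.437i)(-0.1417) − (0.8155)(0.3521i) = -0.2252i ≠ 0, so the state is entangled.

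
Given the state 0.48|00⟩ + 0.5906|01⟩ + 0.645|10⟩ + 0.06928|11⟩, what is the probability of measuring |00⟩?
0.2304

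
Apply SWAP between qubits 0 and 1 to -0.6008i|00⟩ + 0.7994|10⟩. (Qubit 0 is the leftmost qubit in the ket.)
-0.6008i|00⟩ + 0.7994|01⟩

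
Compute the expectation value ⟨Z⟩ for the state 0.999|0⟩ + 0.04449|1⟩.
0.996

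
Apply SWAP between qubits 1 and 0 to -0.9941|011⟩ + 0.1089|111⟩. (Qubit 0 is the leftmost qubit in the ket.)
-0.9941|101⟩ + 0.1089|111⟩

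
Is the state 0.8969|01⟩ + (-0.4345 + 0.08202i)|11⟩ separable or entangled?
Separable

Writing the state as a|00⟩ + b|01⟩ + c|10⟩ + d|11⟩, it is a product state iff ad − bc = 0.
Here (a, b, c, d) = (0, 0.8969, 0, (-0.4345 + 0.08202i)): ad − bc = (0)(-0.4345 + 0.08202i) − (0.8969)(0) = 0, so the state is separable.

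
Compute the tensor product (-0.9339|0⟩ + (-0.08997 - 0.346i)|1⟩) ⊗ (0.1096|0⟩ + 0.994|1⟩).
-0.1024|00⟩ - 0.9283|01⟩ + (-0.009861 - 0.03792i)|10⟩ + (-0.08943 - 0.3439i)|11⟩

amp(|b₁b₂…⟩) = product of the factor amplitudes for bits b₁, b₂, …; only kets whose every factor amplitude is nonzero survive.
|00⟩: (-0.9339)(0.1096) = -0.1024
|01⟩: (-0.9339)(0.994) = -0.9283
|10⟩: (-0.08997 - 0.346i)(0.1096) = (-0.009861 - 0.03792i)
|11⟩: (-0.08997 - 0.346i)(0.994) = (-0.08943 - 0.3439i)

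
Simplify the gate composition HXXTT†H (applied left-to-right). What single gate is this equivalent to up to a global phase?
I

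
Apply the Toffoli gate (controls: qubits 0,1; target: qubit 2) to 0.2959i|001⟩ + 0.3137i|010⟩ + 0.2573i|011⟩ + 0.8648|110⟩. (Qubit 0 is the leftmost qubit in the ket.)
0.2959i|001⟩ + 0.3137i|010⟩ + 0.2573i|011⟩ + 0.8648|111⟩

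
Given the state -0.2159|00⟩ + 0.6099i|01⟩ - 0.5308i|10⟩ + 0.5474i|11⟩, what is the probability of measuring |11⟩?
0.2996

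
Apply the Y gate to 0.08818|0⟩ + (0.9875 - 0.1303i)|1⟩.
(-0.1303 - 0.9875i)|0⟩ + 0.08818i|1⟩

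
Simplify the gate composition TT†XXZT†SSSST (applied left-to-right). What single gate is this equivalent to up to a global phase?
Z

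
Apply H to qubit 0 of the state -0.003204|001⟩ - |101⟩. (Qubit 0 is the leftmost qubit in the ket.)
-0.7094|001⟩ + 0.7048|101⟩

H on qubit 0 mixes each pair of kets that differ only in qubit 0: amplitudes (a, b) of (|…0…⟩, |…1…⟩) become ((a + b)/√2, (a − b)/√2). Kets absent from the input have amplitude 0.
(|001⟩, |101⟩): (a, b) = (-0.003204, -1) → (-0.7094, 0.7048)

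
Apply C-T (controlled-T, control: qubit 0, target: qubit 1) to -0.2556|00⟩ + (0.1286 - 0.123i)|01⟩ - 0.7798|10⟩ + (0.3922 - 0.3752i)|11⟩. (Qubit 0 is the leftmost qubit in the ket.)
-0.2556|00⟩ + (0.1286 - 0.123i)|01⟩ - 0.7798|10⟩ + (0.5426 + 0.01202i)|11⟩

C-T leaves the control-|0⟩ kets |00⟩, |01⟩ unchanged and applies T to qubit 1 on the control-|1⟩ pair (|10⟩, |11⟩).
T = [[1, 0], [0, (1/√2 + (1/√2)i)]].
With a = amp(|10⟩) = -0.7798 and b = amp(|11⟩) = (0.3922 - 0.3752i):
new amp(|10⟩) = (1)·a = -0.7798
new amp(|11⟩) = (1/√2 + (1/√2)i)·b = (0.5426 + 0.01202i)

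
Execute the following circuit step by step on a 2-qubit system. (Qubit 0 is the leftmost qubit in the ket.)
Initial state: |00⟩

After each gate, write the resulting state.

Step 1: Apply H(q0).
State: 1/√2|00⟩ + 1/√2|10⟩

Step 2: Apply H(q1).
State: 1/2|00⟩ + 1/2|01⟩ + 1/2|10⟩ + 1/2|11⟩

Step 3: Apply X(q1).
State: 1/2|00⟩ + 1/2|01⟩ + 1/2|10⟩ + 1/2|11⟩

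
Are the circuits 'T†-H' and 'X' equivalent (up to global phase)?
No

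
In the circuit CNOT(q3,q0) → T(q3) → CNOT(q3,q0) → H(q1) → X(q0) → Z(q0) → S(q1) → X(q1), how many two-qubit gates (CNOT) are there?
2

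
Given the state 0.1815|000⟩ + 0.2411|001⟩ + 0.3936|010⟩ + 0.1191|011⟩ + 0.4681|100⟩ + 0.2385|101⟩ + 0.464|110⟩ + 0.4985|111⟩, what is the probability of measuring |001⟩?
0.05813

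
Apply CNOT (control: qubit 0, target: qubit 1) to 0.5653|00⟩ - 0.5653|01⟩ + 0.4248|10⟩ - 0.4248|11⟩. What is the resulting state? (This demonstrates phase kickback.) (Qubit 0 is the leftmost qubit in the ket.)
0.5653|00⟩ - 0.5653|01⟩ - 0.4248|10⟩ + 0.4248|11⟩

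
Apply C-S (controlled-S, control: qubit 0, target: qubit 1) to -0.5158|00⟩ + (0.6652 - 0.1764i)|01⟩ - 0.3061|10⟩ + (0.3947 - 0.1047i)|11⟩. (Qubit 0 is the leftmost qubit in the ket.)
-0.5158|00⟩ + (0.6652 - 0.1764i)|01⟩ - 0.3061|10⟩ + (0.1047 + 0.3947i)|11⟩

C-S leaves the control-|0⟩ kets |00⟩, |01⟩ unchanged and applies S to qubit 1 on the control-|1⟩ pair (|10⟩, |11⟩).
S = [[1, 0], [0, i]].
With a = amp(|10⟩) = -0.3061 and b = amp(|11⟩) = (0.3947 - 0.1047i):
new amp(|10⟩) = (1)·a = -0.3061
new amp(|11⟩) = (i)·b = (0.1047 + 0.3947i)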